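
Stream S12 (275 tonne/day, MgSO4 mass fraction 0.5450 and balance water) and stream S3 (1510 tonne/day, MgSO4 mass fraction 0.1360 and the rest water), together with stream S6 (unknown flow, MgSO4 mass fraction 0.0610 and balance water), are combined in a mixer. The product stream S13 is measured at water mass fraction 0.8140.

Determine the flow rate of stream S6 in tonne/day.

185.8 tonne/day

Let S6 be the unknown flow. Total out = 1785 + S6.
water balance: 1429.8 + 0.939·S6 = 0.814·(1785 + S6)
(0.939 − 0.814)·S6 = 0.814×1785 − 1429.8 = 23.225
S6 = 23.225 / 0.125 = 185.8 tonne/day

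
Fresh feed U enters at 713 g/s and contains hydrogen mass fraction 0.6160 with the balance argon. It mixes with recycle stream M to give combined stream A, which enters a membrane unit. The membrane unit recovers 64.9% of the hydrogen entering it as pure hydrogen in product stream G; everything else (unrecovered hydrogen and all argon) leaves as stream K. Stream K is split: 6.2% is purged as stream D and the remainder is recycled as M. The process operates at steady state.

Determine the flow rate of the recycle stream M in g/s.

argon enters only via U and leaves only via the purge: 713×0.384 = 0.062×(argon in K), and the membrane unit passes all argon, so argon in A = argon in K = 4416 g/s.
hydrogen in A: m_A = 713×0.616 + (1−0.062)·(1−0.649)·m_A, so m_A = 439.21/0.6708 = 654.79 g/s.
K = (1−0.649)×654.79 + 4416 = 4645.8 g/s.
Recycle M = (1−0.062)×4645.8 = 4357.8 g/s.

4358 g/s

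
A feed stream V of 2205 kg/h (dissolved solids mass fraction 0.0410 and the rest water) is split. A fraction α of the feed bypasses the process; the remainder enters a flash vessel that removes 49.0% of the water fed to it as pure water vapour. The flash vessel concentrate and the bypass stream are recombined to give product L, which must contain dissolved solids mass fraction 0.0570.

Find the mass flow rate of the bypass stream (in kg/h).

887.8 kg/h

All 2205×0.041 = 90.405 kg/h of dissolved solids reaches L, so L = 90.405/0.057 = 1586.1 kg/h and vapour = 618.95 kg/h.
The evaporator receives (1−α)·2205 of feed at 0.959 water and removes 0.490 of that water:
0.490×0.959×(1−α)×2205 = 618.95
(1−α) = 618.95/1036.2 = 0.5974;  α = 0.4026.
Bypass flow = 0.4026×2205 = 887.84 kg/h.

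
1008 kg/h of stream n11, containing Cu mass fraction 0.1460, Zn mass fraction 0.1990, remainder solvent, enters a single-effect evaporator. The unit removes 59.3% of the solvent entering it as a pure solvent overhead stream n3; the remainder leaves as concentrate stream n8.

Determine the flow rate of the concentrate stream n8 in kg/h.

solvent entering = 1008×0.655 = 660.24 kg/h; overhead removed = 0.593×660.24 = 391.52 kg/h.
Concentrate = 1008 − 391.52 = 616.48 kg/h.

616.5 kg/h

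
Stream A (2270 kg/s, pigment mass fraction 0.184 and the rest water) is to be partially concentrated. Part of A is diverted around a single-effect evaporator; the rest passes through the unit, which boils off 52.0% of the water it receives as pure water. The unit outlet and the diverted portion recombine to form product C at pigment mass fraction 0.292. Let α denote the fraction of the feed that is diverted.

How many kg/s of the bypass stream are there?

291.3 kg/s

All 2270×0.184 = 417.68 kg/s of pigment reaches C, so C = 417.68/0.292 = 1430.4 kg/s and vapour = 839.59 kg/s.
The evaporator receives (1−α)·2270 of feed at 0.816 water and removes 0.520 of that water:
0.520×0.816×(1−α)×2270 = 839.59
(1−α) = 839.59/963.21 = 0.8717;  α = 0.1283.
Bypass flow = 0.1283×2270 = 291.33 kg/s.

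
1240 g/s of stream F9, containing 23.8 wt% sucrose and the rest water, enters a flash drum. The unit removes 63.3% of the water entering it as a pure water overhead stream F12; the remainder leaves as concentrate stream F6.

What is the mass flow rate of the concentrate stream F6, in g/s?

641.9 g/s

water entering = 1240×0.762 = 944.88 g/s; overhead removed = 0.633×944.88 = 598.11 g/s.
Concentrate = 1240 − 598.11 = 641.89 g/s.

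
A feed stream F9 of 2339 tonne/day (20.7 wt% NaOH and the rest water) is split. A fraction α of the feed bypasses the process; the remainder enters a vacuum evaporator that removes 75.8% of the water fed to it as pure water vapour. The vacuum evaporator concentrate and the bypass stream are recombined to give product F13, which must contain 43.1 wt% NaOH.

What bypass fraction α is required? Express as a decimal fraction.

0.135

All 2339×0.207 = 484.17 tonne/day of NaOH reaches F13, so F13 = 484.17/0.431 = 1123.4 tonne/day and vapour = 1215.6 tonne/day.
The evaporator receives (1−α)·2339 of feed at 0.793 water and removes 0.758 of that water:
0.758×0.793×(1−α)×2339 = 1215.6
(1−α) = 1215.6/1406 = 0.8646;  α = 0.1354.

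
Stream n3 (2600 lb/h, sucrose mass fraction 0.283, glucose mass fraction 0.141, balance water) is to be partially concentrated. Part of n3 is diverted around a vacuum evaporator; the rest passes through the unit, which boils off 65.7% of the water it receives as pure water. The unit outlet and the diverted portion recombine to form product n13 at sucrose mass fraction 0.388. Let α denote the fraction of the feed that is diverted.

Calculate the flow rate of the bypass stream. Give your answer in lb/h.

All 2600×0.283 = 735.8 lb/h of sucrose reaches n13, so n13 = 735.8/0.388 = 1896.4 lb/h and vapour = 703.61 lb/h.
The evaporator receives (1−α)·2600 of feed at 0.576 water and removes 0.657 of that water:
0.657×0.576×(1−α)×2600 = 703.61
(1−α) = 703.61/983.92 = 0.7151;  α = 0.2849.
Bypass flow = 0.2849×2600 = 740.73 lb/h.

740.7 lb/h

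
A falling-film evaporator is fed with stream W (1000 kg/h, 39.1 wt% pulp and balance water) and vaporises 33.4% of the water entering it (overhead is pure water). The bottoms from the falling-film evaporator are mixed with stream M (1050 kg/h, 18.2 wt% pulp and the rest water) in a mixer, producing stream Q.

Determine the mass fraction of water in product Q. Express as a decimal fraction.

Vapour removed = 0.334×0.609×1000 = 203.41 kg/h; concentrate = 796.59 kg/h.
water reaching the mixer = 405.59 (from concentrate) + 1050×0.818 = 1264.5 kg/h.
Product flow = 796.59 + 1050 = 1846.6 kg/h; water fraction = 0.6848.

0.6848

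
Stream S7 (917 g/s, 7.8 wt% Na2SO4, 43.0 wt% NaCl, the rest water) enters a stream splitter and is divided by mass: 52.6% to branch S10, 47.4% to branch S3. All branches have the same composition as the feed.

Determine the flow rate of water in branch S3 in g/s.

Branch S3 total = 0.474×917 = 434.66 g/s.
water in S3 = 0.492×434.66 = 213.85 g/s.

213.9 g/s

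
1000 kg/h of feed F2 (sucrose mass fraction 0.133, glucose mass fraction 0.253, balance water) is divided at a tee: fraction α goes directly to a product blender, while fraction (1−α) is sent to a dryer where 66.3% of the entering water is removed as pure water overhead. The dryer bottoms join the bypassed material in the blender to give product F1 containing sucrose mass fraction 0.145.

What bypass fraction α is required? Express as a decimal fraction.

All 1000×0.133 = 133 kg/h of sucrose reaches F1, so F1 = 133/0.145 = 917.24 kg/h and vapour = 82.759 kg/h.
The evaporator receives (1−α)·1000 of feed at 0.614 water and removes 0.663 of that water:
0.663×0.614×(1−α)×1000 = 82.759
(1−α) = 82.759/407.08 = 0.2033;  α = 0.7967.

0.797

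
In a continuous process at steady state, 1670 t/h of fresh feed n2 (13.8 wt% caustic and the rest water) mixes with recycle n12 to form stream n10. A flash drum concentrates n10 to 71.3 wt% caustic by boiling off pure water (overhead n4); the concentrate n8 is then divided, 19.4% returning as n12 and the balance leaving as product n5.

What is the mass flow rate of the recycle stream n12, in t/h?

Overall caustic balance (none leaves overhead): caustic in fresh feed = caustic in product, i.e. 1670×0.138 = (1−0.194)·n8·0.713.
n8 = 230.46/(0.713×0.806) = 401.02 t/h.
Recycle n12 = 0.194×401.02 = 77.799 t/h.

77.8 t/h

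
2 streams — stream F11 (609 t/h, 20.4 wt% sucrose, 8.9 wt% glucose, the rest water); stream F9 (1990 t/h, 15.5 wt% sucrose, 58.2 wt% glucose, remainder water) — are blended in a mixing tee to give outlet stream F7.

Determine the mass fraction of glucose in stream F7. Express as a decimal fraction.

0.4665

Total flow out = 609 + 1990 = 2599 t/h.
glucose in = 609×0.089 + 1990×0.582 = 1212.4 t/h.
glucose mass fraction in F7 = 1212.4/2599 = 0.4665.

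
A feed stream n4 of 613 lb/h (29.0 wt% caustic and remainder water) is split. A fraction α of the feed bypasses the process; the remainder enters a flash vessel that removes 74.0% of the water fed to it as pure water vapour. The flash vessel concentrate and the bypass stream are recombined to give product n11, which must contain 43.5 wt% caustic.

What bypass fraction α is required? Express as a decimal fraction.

All 613×0.290 = 177.77 lb/h of caustic reaches n11, so n11 = 177.77/0.435 = 408.67 lb/h and vapour = 204.33 lb/h.
The evaporator receives (1−α)·613 of feed at 0.710 water and removes 0.740 of that water:
0.740×0.710×(1−α)×613 = 204.33
(1−α) = 204.33/322.07 = 0.6344;  α = 0.3656.

0.366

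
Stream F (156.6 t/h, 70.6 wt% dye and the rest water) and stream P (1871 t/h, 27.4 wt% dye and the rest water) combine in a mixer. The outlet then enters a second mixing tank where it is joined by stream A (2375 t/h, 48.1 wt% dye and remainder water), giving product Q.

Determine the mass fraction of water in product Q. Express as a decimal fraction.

0.599

Overall, product flow = 4402.6 t/h.
water in = 156.6×0.294 + 1871×0.726 + 2375×0.519 = 2637 t/h.
water fraction in Q = 0.599.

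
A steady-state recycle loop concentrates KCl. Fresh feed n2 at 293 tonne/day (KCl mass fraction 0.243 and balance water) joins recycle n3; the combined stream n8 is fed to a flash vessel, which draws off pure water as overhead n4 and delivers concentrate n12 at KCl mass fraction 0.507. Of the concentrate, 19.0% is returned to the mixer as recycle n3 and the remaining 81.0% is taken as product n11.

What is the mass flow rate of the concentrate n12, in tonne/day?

Overall KCl balance (none leaves overhead): KCl in fresh feed = KCl in product, i.e. 293×0.243 = (1−0.190)·n12·0.507.
n12 = 71.199/(0.507×0.810) = 173.37 tonne/day.

173.4 tonne/day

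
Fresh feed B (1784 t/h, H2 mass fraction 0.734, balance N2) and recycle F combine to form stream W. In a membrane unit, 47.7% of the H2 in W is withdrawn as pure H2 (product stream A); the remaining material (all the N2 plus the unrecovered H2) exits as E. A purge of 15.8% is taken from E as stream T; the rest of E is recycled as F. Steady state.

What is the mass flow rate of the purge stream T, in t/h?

667.9 t/h

N2 enters only via B and leaves only via the purge: 1784×0.266 = 0.158×(N2 in E), and the membrane unit passes all N2, so N2 in W = N2 in E = 3003.4 t/h.
H2 in W: m_A = 1784×0.734 + (1−0.158)·(1−0.477)·m_A, so m_A = 1309.5/0.5596 = 2339.8 t/h.
E = (1−0.477)×2339.8 + 3003.4 = 4227.2 t/h.
Purge T = 0.158×4227.2 = 667.89 t/h.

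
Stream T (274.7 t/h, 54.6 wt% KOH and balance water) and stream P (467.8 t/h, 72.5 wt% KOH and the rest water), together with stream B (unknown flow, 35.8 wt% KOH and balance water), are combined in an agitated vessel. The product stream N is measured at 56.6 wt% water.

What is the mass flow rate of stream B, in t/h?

2196 t/h

Let B be the unknown flow. Total out = 742.5 + B.
water balance: 253.36 + 0.642·B = 0.566·(742.5 + B)
(0.642 − 0.566)·B = 0.566×742.5 − 253.36 = 166.9
B = 166.9 / 0.076 = 2196 t/h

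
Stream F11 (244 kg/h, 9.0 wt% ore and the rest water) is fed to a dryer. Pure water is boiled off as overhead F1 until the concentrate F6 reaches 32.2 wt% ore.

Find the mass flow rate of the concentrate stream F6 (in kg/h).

ore is conserved: 244×0.090 = 21.96 kg/h all reports to the concentrate.
Concentrate = 21.96/(target fraction) = 68.199 kg/h.

68.2 kg/h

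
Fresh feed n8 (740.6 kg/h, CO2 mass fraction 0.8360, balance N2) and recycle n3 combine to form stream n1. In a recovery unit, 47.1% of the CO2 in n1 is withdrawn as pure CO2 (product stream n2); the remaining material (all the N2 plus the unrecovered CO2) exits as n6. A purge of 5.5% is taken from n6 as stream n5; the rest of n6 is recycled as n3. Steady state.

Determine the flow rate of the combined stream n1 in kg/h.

N2 enters only via n8 and leaves only via the purge: 740.6×0.164 = 0.055×(N2 in n6), and the recovery unit passes all N2, so N2 in n1 = N2 in n6 = 2208.3 kg/h.
CO2 in n1: m_A = 740.6×0.836 + (1−0.055)·(1−0.471)·m_A, so m_A = 619.14/0.5001 = 1238 kg/h.
n1 = 1238 + 2208.3 = 3446.4 kg/h.

3446 kg/h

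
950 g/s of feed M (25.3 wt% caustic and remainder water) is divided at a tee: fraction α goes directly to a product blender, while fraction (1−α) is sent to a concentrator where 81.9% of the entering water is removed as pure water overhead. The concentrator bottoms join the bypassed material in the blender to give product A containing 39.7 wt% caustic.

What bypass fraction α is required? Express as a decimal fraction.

All 950×0.253 = 240.35 g/s of caustic reaches A, so A = 240.35/0.397 = 605.42 g/s and vapour = 344.58 g/s.
The evaporator receives (1−α)·950 of feed at 0.747 water and removes 0.819 of that water:
0.819×0.747×(1−α)×950 = 344.58
(1−α) = 344.58/581.2 = 0.5929;  α = 0.4071.

0.407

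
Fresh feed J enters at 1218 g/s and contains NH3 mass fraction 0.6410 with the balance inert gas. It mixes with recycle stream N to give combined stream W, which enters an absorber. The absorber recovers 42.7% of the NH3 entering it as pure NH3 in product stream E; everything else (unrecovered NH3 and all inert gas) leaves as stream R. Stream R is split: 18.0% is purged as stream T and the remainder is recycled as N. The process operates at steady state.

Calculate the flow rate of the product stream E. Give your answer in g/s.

NH3 in W: m_A = 1218×0.641 + (1−0.180)·(1−0.427)·m_A, so m_A = 780.74/0.5301 = 1472.7 g/s.
Product E = 0.427×1472.7 = 628.84 g/s.

628.8 g/s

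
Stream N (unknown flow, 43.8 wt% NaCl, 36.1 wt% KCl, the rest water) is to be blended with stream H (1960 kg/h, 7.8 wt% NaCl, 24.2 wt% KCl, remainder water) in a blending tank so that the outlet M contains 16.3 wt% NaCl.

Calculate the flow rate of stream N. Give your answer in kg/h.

Let N be the unknown flow. Total out = 1960 + N.
NaCl balance: 152.88 + 0.438·N = 0.163·(1960 + N)
(0.438 − 0.163)·N = 0.163×1960 − 152.88 = 166.6
N = 166.6 / 0.275 = 605.82 kg/h

605.8 kg/h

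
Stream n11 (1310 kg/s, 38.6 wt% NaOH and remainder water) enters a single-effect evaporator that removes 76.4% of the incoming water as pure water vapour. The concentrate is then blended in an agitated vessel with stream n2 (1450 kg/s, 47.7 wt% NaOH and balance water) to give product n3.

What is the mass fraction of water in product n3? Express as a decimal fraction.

Vapour removed = 0.764×0.614×1310 = 614.52 kg/s; concentrate = 695.48 kg/s.
water reaching the mixer = 189.82 (from concentrate) + 1450×0.523 = 948.17 kg/s.
Product flow = 695.48 + 1450 = 2145.5 kg/s; water fraction = 0.442.

0.442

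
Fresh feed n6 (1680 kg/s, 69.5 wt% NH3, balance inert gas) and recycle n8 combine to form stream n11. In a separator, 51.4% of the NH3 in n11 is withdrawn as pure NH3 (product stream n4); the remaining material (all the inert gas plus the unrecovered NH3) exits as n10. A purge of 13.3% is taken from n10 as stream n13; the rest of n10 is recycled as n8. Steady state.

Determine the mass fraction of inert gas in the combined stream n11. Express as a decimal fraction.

0.6563

inert gas enters only via n6 and leaves only via the purge: 1680×0.305 = 0.133×(inert gas in n10), and the separator passes all inert gas, so inert gas in n11 = inert gas in n10 = 3852.6 kg/s.
NH3 in n11: m_A = 1680×0.695 + (1−0.133)·(1−0.514)·m_A, so m_A = 1167.6/0.5786 = 2017.8 kg/s.
n11 = 2017.8 + 3852.6 = 5870.5 kg/s.
inert gas fraction in n11 = 3852.6/5870.5 = 0.6563.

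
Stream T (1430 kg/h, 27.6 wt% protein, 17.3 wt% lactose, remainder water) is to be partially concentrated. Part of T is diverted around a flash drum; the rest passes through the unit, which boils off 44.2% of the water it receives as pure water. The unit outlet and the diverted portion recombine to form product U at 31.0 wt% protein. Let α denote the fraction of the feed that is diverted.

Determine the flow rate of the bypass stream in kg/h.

786 kg/h

All 1430×0.276 = 394.68 kg/h of protein reaches U, so U = 394.68/0.310 = 1273.2 kg/h and vapour = 156.84 kg/h.
The evaporator receives (1−α)·1430 of feed at 0.551 water and removes 0.442 of that water:
0.442×0.551×(1−α)×1430 = 156.84
(1−α) = 156.84/348.27 = 0.4503;  α = 0.5497.
Bypass flow = 0.5497×1430 = 786.01 kg/h.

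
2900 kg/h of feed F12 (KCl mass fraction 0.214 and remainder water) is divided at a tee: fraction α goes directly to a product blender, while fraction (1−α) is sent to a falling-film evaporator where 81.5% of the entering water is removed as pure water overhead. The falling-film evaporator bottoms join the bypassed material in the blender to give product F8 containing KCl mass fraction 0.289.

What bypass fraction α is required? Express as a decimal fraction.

0.595

All 2900×0.214 = 620.6 kg/h of KCl reaches F8, so F8 = 620.6/0.289 = 2147.4 kg/h and vapour = 752.6 kg/h.
The evaporator receives (1−α)·2900 of feed at 0.786 water and removes 0.815 of that water:
0.815×0.786×(1−α)×2900 = 752.6
(1−α) = 752.6/1857.7 = 0.4051;  α = 0.5949.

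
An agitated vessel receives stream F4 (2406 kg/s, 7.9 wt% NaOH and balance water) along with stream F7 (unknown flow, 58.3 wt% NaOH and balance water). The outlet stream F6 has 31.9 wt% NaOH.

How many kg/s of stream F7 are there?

2187 kg/s

Let F7 be the unknown flow. Total out = 2406 + F7.
NaOH balance: 190.07 + 0.583·F7 = 0.319·(2406 + F7)
(0.583 − 0.319)·F7 = 0.319×2406 − 190.07 = 577.44
F7 = 577.44 / 0.264 = 2187.3 kg/s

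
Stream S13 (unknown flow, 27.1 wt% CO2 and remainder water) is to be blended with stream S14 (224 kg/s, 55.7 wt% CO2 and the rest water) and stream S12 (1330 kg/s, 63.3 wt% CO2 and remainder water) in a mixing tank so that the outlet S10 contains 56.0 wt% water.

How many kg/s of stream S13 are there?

1674 kg/s

Let S13 be the unknown flow. Total out = 1554 + S13.
water balance: 587.34 + 0.729·S13 = 0.560·(1554 + S13)
(0.729 − 0.560)·S13 = 0.560×1554 − 587.34 = 282.9
S13 = 282.9 / 0.169 = 1674 kg/s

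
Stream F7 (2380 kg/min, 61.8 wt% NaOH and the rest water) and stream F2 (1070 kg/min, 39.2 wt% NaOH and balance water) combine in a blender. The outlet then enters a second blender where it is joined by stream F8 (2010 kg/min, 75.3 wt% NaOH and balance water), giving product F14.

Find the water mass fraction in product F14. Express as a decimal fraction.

Overall, product flow = 5460 kg/min.
water in = 2380×0.382 + 1070×0.608 + 2010×0.247 = 2056.2 kg/min.
water fraction in F14 = 0.3766.

0.3766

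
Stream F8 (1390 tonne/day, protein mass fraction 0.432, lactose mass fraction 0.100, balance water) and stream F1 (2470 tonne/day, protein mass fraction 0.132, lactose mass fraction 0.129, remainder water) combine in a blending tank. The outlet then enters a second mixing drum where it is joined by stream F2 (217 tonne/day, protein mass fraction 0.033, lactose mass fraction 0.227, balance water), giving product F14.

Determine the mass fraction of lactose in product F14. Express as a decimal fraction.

Overall, product flow = 4077 tonne/day.
lactose in = 1390×0.100 + 2470×0.129 + 217×0.227 = 506.89 tonne/day.
lactose fraction in F14 = 0.124.

0.124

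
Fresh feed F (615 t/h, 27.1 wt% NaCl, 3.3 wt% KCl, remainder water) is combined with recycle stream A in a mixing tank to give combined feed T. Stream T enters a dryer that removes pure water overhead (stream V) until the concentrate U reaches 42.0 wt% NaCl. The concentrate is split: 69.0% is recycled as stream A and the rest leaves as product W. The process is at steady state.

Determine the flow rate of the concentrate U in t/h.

1280 t/h

Overall NaCl balance (none leaves overhead): NaCl in fresh feed = NaCl in product, i.e. 615×0.271 = (1−0.690)·U·0.420.
U = 166.67/(0.420×0.310) = 1280.1 t/h.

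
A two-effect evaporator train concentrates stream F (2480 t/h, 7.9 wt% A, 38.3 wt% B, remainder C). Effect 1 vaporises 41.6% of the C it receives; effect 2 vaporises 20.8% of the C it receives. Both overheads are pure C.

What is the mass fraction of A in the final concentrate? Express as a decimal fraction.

0.111

C in feed = 2480×0.538 = 1334.2 t/h.
After stage 1: C left = (1−0.416)×1334.2 = 779.2; stream total = 1925 t/h.
After stage 2: C left = (1−0.208)×779.2 = 617.12; final concentrate = 1762.9 t/h.
A fraction = 195.92/1762.9 = 0.111.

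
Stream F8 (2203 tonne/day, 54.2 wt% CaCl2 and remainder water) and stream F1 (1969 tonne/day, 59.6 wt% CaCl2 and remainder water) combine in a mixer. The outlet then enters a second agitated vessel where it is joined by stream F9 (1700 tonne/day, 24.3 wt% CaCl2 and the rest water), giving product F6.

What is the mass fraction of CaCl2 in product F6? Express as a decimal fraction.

Overall, product flow = 5872 tonne/day.
CaCl2 in = 2203×0.542 + 1969×0.596 + 1700×0.243 = 2780.7 tonne/day.
CaCl2 fraction in F6 = 0.4735.

0.4735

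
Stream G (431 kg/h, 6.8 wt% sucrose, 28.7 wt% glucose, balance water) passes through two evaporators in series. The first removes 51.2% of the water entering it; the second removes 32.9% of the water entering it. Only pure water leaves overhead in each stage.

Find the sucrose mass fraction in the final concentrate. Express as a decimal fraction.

water in feed = 431×0.645 = 278 kg/h.
After stage 1: water left = (1−0.512)×278 = 135.66; stream total = 288.67 kg/h.
After stage 2: water left = (1−0.329)×135.66 = 91.029; final concentrate = 244.03 kg/h.
sucrose fraction = 29.308/244.03 = 0.120.

0.120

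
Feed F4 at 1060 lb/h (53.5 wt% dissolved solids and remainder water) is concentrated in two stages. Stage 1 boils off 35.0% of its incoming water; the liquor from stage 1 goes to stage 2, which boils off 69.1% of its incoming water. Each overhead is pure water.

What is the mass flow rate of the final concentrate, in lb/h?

water in feed = 1060×0.465 = 492.9 lb/h.
After stage 1: water left = (1−0.350)×492.9 = 320.38; stream total = 887.49 lb/h.
After stage 2: water left = (1−0.691)×320.38 = 98.999; final concentrate = 666.1 lb/h.

666.1 lb/h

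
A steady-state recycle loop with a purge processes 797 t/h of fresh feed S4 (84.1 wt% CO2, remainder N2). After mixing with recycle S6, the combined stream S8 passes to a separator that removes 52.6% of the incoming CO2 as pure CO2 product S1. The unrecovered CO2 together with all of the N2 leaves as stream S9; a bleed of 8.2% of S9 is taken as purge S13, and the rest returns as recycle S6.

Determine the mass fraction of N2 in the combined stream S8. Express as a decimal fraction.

N2 enters only via S4 and leaves only via the purge: 797×0.159 = 0.082×(N2 in S9), and the separator passes all N2, so N2 in S8 = N2 in S9 = 1545.4 t/h.
CO2 in S8: m_A = 797×0.841 + (1−0.082)·(1−0.526)·m_A, so m_A = 670.28/0.5649 = 1186.6 t/h.
S8 = 1186.6 + 1545.4 = 2732 t/h.
N2 fraction in S8 = 1545.4/2732 = 0.5657.

0.5657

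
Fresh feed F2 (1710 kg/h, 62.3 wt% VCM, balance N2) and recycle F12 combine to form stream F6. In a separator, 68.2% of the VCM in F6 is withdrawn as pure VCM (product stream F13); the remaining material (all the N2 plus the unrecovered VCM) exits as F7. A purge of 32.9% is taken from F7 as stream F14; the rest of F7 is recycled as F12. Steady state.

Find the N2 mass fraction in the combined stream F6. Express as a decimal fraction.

0.5913

N2 enters only via F2 and leaves only via the purge: 1710×0.377 = 0.329×(N2 in F7), and the separator passes all N2, so N2 in F6 = N2 in F7 = 1959.5 kg/h.
VCM in F6: m_A = 1710×0.623 + (1−0.329)·(1−0.682)·m_A, so m_A = 1065.3/0.7866 = 1354.3 kg/h.
F6 = 1354.3 + 1959.5 = 3313.8 kg/h.
N2 fraction in F6 = 1959.5/3313.8 = 0.5913.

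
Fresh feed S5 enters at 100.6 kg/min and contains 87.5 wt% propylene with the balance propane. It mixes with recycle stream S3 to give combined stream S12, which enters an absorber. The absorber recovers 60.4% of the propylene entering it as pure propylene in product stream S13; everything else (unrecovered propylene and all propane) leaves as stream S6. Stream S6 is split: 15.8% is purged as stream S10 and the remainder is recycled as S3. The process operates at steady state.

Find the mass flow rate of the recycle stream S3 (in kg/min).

propane enters only via S5 and leaves only via the purge: 100.6×0.125 = 0.158×(propane in S6), and the absorber passes all propane, so propane in S12 = propane in S6 = 79.589 kg/min.
propylene in S12: m_A = 100.6×0.875 + (1−0.158)·(1−0.604)·m_A, so m_A = 88.025/0.6666 = 132.06 kg/min.
S6 = (1−0.604)×132.06 + 79.589 = 131.88 kg/min.
Recycle S3 = (1−0.158)×131.88 = 111.05 kg/min.

111 kg/min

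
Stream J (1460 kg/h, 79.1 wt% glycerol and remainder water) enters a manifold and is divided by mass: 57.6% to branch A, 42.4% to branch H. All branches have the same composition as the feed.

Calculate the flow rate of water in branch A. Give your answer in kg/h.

175.8 kg/h

Branch A total = 0.576×1460 = 840.96 kg/h.
water in A = 0.209×840.96 = 175.76 kg/h.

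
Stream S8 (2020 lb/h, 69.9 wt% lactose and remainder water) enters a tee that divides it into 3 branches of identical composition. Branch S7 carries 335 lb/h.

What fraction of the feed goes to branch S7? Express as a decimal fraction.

Fraction to S7 = 335/2020 = 0.1658.

0.166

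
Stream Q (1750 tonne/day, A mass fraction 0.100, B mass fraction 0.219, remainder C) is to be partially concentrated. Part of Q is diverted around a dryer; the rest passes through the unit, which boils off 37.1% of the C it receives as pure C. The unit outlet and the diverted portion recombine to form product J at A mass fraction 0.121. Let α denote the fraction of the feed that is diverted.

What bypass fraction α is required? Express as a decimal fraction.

All 1750×0.100 = 175 tonne/day of A reaches J, so J = 175/0.121 = 1446.3 tonne/day and vapour = 303.72 tonne/day.
The evaporator receives (1−α)·1750 of feed at 0.681 C and removes 0.371 of that C:
0.371×0.681×(1−α)×1750 = 303.72
(1−α) = 303.72/442.14 = 0.6869;  α = 0.3131.

0.313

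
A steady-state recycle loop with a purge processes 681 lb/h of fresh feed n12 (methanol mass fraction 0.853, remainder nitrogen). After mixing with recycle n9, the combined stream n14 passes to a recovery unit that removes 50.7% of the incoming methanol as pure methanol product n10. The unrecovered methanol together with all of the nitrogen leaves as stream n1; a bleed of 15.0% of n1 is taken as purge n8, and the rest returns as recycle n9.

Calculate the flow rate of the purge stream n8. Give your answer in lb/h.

174 lb/h

nitrogen enters only via n12 and leaves only via the purge: 681×0.147 = 0.150×(nitrogen in n1), and the recovery unit passes all nitrogen, so nitrogen in n14 = nitrogen in n1 = 667.38 lb/h.
methanol in n14: m_A = 681×0.853 + (1−0.150)·(1−0.507)·m_A, so m_A = 580.89/0.5810 = 999.9 lb/h.
n1 = (1−0.507)×999.9 + 667.38 = 1160.3 lb/h.
Purge n8 = 0.150×1160.3 = 174.05 lb/h.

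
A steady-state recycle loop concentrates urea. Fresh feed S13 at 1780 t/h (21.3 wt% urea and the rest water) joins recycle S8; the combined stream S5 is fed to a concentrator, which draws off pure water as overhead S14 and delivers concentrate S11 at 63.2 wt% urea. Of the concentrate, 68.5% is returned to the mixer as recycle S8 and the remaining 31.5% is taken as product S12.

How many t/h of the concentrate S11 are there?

Overall urea balance (none leaves overhead): urea in fresh feed = urea in product, i.e. 1780×0.213 = (1−0.685)·S11·0.632.
S11 = 379.14/(0.632×0.315) = 1904.5 t/h.

1904 t/h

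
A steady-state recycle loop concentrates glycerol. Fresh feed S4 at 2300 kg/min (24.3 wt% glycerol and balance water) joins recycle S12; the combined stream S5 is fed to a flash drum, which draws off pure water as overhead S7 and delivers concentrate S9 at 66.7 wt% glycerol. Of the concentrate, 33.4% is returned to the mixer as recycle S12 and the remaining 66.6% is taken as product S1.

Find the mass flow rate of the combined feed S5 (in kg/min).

2720 kg/min

Overall glycerol balance (none leaves overhead): glycerol in fresh feed = glycerol in product, i.e. 2300×0.243 = (1−0.334)·S9·0.667.
S9 = 558.9/(0.667×0.666) = 1258.2 kg/min.
Recycle S12 = 0.334×1258.2 = 420.22 kg/min.
Combined feed S5 = 2300 + 420.22 = 2720.2 kg/min.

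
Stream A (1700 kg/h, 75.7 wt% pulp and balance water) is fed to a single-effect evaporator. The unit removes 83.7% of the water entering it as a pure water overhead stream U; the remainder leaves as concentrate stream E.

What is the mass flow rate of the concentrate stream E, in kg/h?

water entering = 1700×0.243 = 413.1 kg/h; overhead removed = 0.837×413.1 = 345.76 kg/h.
Concentrate = 1700 − 345.76 = 1354.2 kg/h.

1354 kg/h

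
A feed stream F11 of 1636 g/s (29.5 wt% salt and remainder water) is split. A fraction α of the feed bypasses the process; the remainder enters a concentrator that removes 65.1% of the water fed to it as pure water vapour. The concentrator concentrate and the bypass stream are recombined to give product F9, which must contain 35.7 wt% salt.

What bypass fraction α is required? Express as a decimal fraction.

0.622

All 1636×0.295 = 482.62 g/s of salt reaches F9, so F9 = 482.62/0.357 = 1351.9 g/s and vapour = 284.12 g/s.
The evaporator receives (1−α)·1636 of feed at 0.705 water and removes 0.651 of that water:
0.651×0.705×(1−α)×1636 = 284.12
(1−α) = 284.12/750.85 = 0.3784;  α = 0.6216.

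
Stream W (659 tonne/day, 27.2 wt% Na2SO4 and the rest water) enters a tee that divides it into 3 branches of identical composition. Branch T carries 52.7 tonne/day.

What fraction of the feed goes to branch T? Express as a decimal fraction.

0.080

Fraction to T = 52.7/659 = 0.0800.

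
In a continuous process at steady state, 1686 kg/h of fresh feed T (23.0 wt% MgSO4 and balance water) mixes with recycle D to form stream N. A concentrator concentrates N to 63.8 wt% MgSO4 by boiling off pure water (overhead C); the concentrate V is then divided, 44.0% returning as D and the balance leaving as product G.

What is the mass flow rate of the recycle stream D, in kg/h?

Overall MgSO4 balance (none leaves overhead): MgSO4 in fresh feed = MgSO4 in product, i.e. 1686×0.230 = (1−0.440)·V·0.638.
V = 387.78/(0.638×0.560) = 1085.4 kg/h.
Recycle D = 0.440×1085.4 = 477.56 kg/h.

477.6 kg/h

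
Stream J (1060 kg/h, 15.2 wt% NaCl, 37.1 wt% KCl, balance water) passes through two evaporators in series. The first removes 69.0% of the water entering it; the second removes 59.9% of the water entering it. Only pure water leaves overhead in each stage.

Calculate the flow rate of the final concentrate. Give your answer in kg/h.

617.2 kg/h

water in feed = 1060×0.477 = 505.62 kg/h.
After stage 1: water left = (1−0.690)×505.62 = 156.74; stream total = 711.12 kg/h.
After stage 2: water left = (1−0.599)×156.74 = 62.854; final concentrate = 617.23 kg/h.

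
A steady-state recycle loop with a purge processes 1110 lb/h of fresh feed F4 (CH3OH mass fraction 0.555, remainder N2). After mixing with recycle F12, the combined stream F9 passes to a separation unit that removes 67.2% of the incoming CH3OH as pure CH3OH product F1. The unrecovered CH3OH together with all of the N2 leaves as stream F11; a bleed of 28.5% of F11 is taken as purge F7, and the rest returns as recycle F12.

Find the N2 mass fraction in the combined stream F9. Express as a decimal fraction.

N2 enters only via F4 and leaves only via the purge: 1110×0.445 = 0.285×(N2 in F11), and the separation unit passes all N2, so N2 in F9 = N2 in F11 = 1733.2 lb/h.
CH3OH in F9: m_A = 1110×0.555 + (1−0.285)·(1−0.672)·m_A, so m_A = 616.05/0.7655 = 804.79 lb/h.
F9 = 804.79 + 1733.2 = 2537.9 lb/h.
N2 fraction in F9 = 1733.2/2537.9 = 0.683.

0.683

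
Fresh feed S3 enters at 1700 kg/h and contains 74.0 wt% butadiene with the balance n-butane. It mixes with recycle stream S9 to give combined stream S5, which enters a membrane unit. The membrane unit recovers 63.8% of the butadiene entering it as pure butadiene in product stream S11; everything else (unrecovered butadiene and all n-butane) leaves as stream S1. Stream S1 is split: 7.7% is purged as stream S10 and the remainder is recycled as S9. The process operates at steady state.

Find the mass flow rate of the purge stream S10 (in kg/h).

494.7 kg/h

n-butane enters only via S3 and leaves only via the purge: 1700×0.260 = 0.077×(n-butane in S1), and the membrane unit passes all n-butane, so n-butane in S5 = n-butane in S1 = 5740.3 kg/h.
butadiene in S5: m_A = 1700×0.740 + (1−0.077)·(1−0.638)·m_A, so m_A = 1258/0.6659 = 1889.2 kg/h.
S1 = (1−0.638)×1889.2 + 5740.3 = 6424.2 kg/h.
Purge S10 = 0.077×6424.2 = 494.66 kg/h.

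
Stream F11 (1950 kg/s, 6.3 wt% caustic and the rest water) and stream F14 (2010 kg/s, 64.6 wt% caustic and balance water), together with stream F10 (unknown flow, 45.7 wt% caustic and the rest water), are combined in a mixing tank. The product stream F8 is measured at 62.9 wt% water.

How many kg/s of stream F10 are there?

Let F10 be the unknown flow. Total out = 3960 + F10.
water balance: 2538.7 + 0.543·F10 = 0.629·(3960 + F10)
(0.543 − 0.629)·F10 = 0.629×3960 − 2538.7 = -47.85
F10 = -47.85 / -0.086 = 556.4 kg/s

556.4 kg/s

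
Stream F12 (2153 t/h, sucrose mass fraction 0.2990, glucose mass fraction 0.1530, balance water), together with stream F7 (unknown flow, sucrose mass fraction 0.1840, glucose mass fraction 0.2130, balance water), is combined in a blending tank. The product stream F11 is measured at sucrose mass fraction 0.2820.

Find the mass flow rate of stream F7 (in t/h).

Let F7 be the unknown flow. Total out = 2153 + F7.
sucrose balance: 643.75 + 0.184·F7 = 0.282·(2153 + F7)
(0.184 − 0.282)·F7 = 0.282×2153 − 643.75 = -36.601
F7 = -36.601 / -0.098 = 373.48 t/h

373.5 t/h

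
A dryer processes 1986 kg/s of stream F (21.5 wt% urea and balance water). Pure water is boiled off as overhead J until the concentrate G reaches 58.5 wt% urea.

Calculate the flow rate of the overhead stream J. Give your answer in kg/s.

1256 kg/s

urea is conserved: 1986×0.215 = 426.99 kg/s all reports to the concentrate.
Concentrate = 426.99/(target fraction) = 729.9 kg/s.
Overhead = 1986 − 729.9 = 1256.1 kg/s.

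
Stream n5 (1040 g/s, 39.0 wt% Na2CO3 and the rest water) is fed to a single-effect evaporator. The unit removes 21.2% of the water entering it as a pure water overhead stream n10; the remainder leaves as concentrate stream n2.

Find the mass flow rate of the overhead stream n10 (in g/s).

134.5 g/s

water entering = 1040×0.610 = 634.4 g/s; overhead removed = 0.212×634.4 = 134.49 g/s.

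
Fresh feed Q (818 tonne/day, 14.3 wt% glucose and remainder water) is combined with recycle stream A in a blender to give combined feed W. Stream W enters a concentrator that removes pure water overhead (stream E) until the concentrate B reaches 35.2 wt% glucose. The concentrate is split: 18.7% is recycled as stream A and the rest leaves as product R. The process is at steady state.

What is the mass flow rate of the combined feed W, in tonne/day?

Overall glucose balance (none leaves overhead): glucose in fresh feed = glucose in product, i.e. 818×0.143 = (1−0.187)·B·0.352.
B = 116.97/(0.352×0.813) = 408.75 tonne/day.
Recycle A = 0.187×408.75 = 76.436 tonne/day.
Combined feed W = 818 + 76.436 = 894.44 tonne/day.

894.4 tonne/day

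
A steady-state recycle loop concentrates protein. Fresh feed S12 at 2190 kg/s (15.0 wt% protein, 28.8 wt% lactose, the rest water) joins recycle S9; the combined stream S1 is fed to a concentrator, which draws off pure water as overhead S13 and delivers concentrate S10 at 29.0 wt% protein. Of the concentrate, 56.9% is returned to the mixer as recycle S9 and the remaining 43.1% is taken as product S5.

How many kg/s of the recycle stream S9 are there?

Overall protein balance (none leaves overhead): protein in fresh feed = protein in product, i.e. 2190×0.150 = (1−0.569)·S10·0.290.
S10 = 328.5/(0.290×0.431) = 2628.2 kg/s.
Recycle S9 = 0.569×2628.2 = 1495.5 kg/s.

1495 kg/s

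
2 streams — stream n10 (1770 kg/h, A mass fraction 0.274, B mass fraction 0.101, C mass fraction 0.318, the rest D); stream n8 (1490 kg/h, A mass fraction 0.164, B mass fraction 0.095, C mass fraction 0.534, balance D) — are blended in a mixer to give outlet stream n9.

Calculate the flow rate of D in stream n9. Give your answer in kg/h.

D out = D in = 1770×0.307 + 1490×0.207 = 851.82 kg/h.

851.8 kg/h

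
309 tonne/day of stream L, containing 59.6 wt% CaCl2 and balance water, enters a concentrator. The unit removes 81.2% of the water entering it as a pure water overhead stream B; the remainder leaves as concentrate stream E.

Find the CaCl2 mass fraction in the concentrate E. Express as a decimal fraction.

0.887

CaCl2 is not removed: 309×0.596 = 184.16 tonne/day of CaCl2 enters E.
water entering = 309×0.404 = 124.84 tonne/day; overhead removed = 0.812×124.84 = 101.37 tonne/day.
Concentrate = 309 − 101.37 = 207.63 tonne/day.
Mass fraction = 184.16/207.63 = 0.887.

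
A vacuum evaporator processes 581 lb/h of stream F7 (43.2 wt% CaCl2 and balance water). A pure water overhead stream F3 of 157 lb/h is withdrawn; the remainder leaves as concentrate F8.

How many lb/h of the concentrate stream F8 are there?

Concentrate = 581 − 157 = 424 lb/h.

424 lb/h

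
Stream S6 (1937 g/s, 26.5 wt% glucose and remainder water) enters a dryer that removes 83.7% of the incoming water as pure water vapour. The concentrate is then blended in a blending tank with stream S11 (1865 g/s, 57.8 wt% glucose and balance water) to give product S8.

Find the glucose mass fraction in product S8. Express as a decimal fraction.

Vapour removed = 0.837×0.735×1937 = 1191.6 g/s; concentrate = 745.37 g/s.
glucose reaching the mixer = 513.31 (from concentrate) + 1865×0.578 = 1591.3 g/s.
Product flow = 745.37 + 1865 = 2610.4 g/s; glucose fraction = 0.610.

0.610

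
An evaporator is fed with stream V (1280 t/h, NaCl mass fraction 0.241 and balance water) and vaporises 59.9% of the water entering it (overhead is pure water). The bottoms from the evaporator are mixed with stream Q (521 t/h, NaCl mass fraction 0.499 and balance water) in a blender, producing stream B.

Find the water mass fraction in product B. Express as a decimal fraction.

Vapour removed = 0.599×0.759×1280 = 581.94 t/h; concentrate = 698.06 t/h.
water reaching the mixer = 389.58 (from concentrate) + 521×0.501 = 650.6 t/h.
Product flow = 698.06 + 521 = 1219.1 t/h; water fraction = 0.534.

0.534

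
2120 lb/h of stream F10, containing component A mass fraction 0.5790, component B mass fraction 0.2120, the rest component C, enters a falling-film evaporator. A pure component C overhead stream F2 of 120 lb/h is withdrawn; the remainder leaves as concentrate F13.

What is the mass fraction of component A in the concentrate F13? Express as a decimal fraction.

component A is not removed: 2120×0.579 = 1227.5 lb/h of component A enters F13.
Concentrate = 2120 − 120 = 2000 lb/h.
Mass fraction = 1227.5/2000 = 0.6137.

0.6137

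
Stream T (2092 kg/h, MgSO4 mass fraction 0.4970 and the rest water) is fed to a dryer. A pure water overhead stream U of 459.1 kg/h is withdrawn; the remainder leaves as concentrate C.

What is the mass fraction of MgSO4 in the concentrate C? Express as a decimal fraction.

0.6367

MgSO4 is not removed: 2092×0.497 = 1039.7 kg/h of MgSO4 enters C.
Concentrate = 2092 − 459.1 = 1632.9 kg/h.
Mass fraction = 1039.7/1632.9 = 0.6367.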